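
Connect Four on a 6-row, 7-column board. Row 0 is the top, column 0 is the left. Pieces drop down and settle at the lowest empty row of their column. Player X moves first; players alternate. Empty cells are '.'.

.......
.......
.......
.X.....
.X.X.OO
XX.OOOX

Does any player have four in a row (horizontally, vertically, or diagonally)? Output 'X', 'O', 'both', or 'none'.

none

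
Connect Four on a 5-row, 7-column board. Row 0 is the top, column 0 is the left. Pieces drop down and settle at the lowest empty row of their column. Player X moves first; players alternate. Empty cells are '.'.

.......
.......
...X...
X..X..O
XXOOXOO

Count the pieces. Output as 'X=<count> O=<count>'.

X=6 O=5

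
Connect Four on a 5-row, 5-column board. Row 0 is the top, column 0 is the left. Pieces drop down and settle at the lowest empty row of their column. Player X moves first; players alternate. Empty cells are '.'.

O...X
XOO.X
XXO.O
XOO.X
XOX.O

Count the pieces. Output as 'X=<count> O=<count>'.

X=9 O=9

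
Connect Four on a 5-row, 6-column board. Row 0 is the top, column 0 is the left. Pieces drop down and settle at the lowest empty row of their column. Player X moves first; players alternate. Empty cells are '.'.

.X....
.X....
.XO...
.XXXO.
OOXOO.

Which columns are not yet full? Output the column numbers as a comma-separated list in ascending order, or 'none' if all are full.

Answer: 0,2,3,4,5

Derivation:
col 0: top cell = '.' → open
col 1: top cell = 'X' → FULL
col 2: top cell = '.' → open
col 3: top cell = '.' → open
col 4: top cell = '.' → open
col 5: top cell = '.' → open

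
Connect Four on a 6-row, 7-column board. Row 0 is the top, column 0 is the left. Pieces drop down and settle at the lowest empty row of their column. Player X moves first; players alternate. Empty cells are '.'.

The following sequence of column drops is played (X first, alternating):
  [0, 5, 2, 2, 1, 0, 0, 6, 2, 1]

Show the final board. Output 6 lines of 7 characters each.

Answer: .......
.......
.......
X.X....
OOO....
XXX..OO

Derivation:
Move 1: X drops in col 0, lands at row 5
Move 2: O drops in col 5, lands at row 5
Move 3: X drops in col 2, lands at row 5
Move 4: O drops in col 2, lands at row 4
Move 5: X drops in col 1, lands at row 5
Move 6: O drops in col 0, lands at row 4
Move 7: X drops in col 0, lands at row 3
Move 8: O drops in col 6, lands at row 5
Move 9: X drops in col 2, lands at row 3
Move 10: O drops in col 1, lands at row 4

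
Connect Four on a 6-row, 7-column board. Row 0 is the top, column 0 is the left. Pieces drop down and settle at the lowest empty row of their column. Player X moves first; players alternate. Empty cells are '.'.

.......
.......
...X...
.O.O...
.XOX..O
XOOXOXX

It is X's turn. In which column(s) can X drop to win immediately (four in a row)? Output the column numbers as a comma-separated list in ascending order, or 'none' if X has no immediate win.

Answer: 2

Derivation:
col 0: drop X → no win
col 1: drop X → no win
col 2: drop X → WIN!
col 3: drop X → no win
col 4: drop X → no win
col 5: drop X → no win
col 6: drop X → no win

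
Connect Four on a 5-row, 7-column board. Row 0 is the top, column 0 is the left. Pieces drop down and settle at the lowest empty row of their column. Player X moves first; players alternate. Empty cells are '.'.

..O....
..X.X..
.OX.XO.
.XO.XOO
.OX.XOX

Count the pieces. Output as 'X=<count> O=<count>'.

X=9 O=8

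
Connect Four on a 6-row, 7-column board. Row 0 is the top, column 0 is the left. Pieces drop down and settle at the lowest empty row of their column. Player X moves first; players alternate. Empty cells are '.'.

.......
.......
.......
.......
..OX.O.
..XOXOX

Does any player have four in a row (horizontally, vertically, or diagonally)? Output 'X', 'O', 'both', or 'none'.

none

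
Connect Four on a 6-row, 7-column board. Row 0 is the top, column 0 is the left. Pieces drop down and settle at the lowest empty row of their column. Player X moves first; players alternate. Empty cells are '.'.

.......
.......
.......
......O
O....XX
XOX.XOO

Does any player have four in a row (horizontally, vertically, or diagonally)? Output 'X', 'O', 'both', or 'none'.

none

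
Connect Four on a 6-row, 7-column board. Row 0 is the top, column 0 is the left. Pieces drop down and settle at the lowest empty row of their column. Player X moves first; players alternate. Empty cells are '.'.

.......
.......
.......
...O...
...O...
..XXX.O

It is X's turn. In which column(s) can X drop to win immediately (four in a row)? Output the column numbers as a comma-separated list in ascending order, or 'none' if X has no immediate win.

Answer: 1,5

Derivation:
col 0: drop X → no win
col 1: drop X → WIN!
col 2: drop X → no win
col 3: drop X → no win
col 4: drop X → no win
col 5: drop X → WIN!
col 6: drop X → no win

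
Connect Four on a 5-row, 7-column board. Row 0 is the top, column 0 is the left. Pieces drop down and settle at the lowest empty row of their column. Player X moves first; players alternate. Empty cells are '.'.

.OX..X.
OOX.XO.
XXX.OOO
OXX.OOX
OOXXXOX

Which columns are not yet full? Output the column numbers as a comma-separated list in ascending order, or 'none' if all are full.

col 0: top cell = '.' → open
col 1: top cell = 'O' → FULL
col 2: top cell = 'X' → FULL
col 3: top cell = '.' → open
col 4: top cell = '.' → open
col 5: top cell = 'X' → FULL
col 6: top cell = '.' → open

Answer: 0,3,4,6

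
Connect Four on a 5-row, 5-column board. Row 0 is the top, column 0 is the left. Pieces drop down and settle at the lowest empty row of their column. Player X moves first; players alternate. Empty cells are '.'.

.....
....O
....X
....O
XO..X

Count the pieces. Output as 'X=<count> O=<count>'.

X=3 O=3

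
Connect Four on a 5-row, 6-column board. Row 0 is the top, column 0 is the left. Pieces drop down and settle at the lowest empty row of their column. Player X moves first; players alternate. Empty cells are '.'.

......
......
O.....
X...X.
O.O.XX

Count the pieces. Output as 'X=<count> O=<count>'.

X=4 O=3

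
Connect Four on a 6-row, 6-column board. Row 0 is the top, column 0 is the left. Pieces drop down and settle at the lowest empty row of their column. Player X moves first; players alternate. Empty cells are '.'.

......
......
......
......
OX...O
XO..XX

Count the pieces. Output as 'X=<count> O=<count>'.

X=4 O=3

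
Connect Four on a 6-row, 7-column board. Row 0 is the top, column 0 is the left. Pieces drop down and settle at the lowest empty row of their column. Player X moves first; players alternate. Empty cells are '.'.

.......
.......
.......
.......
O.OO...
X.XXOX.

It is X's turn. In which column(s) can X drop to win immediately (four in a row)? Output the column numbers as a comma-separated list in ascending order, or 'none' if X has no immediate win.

Answer: 1

Derivation:
col 0: drop X → no win
col 1: drop X → WIN!
col 2: drop X → no win
col 3: drop X → no win
col 4: drop X → no win
col 5: drop X → no win
col 6: drop X → no win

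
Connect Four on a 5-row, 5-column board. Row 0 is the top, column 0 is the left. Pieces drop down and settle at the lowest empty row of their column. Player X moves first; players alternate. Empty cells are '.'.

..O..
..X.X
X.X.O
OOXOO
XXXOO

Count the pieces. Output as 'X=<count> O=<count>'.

X=8 O=8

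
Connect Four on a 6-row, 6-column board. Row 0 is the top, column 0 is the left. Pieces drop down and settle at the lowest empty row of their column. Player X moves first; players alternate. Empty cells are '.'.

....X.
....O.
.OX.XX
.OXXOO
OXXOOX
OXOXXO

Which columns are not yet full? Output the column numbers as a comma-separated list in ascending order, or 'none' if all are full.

Answer: 0,1,2,3,5

Derivation:
col 0: top cell = '.' → open
col 1: top cell = '.' → open
col 2: top cell = '.' → open
col 3: top cell = '.' → open
col 4: top cell = 'X' → FULL
col 5: top cell = '.' → open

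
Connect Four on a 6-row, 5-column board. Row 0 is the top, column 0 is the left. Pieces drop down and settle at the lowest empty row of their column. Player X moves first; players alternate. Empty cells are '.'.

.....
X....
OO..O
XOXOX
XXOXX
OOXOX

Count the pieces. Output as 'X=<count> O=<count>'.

X=10 O=9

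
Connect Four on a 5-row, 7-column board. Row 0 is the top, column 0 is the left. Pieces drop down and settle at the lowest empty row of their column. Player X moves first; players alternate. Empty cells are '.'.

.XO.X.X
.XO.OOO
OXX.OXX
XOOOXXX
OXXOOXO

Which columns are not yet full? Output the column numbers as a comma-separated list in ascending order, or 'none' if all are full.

Answer: 0,3,5

Derivation:
col 0: top cell = '.' → open
col 1: top cell = 'X' → FULL
col 2: top cell = 'O' → FULL
col 3: top cell = '.' → open
col 4: top cell = 'X' → FULL
col 5: top cell = '.' → open
col 6: top cell = 'X' → FULL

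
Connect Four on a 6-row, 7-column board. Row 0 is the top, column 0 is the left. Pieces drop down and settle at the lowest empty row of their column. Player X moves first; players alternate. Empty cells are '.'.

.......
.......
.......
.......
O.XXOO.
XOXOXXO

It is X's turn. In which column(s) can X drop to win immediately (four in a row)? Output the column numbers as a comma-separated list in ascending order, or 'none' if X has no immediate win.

col 0: drop X → no win
col 1: drop X → no win
col 2: drop X → no win
col 3: drop X → no win
col 4: drop X → no win
col 5: drop X → no win
col 6: drop X → no win

Answer: none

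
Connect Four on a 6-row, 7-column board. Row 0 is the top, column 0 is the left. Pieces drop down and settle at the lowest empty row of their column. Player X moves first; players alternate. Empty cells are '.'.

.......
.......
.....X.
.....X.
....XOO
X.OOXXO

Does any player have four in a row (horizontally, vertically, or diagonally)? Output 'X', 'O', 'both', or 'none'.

none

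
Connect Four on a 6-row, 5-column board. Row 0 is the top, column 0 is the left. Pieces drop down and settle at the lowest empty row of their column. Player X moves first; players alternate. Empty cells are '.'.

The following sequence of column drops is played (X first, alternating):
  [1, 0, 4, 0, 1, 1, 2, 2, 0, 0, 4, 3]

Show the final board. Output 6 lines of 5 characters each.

Answer: .....
.....
O....
XO...
OXO.X
OXXOX

Derivation:
Move 1: X drops in col 1, lands at row 5
Move 2: O drops in col 0, lands at row 5
Move 3: X drops in col 4, lands at row 5
Move 4: O drops in col 0, lands at row 4
Move 5: X drops in col 1, lands at row 4
Move 6: O drops in col 1, lands at row 3
Move 7: X drops in col 2, lands at row 5
Move 8: O drops in col 2, lands at row 4
Move 9: X drops in col 0, lands at row 3
Move 10: O drops in col 0, lands at row 2
Move 11: X drops in col 4, lands at row 4
Move 12: O drops in col 3, lands at row 5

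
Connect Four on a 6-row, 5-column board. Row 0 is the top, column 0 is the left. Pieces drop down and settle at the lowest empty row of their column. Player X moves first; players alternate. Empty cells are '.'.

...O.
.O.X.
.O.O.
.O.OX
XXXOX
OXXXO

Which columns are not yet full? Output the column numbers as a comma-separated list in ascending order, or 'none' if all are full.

col 0: top cell = '.' → open
col 1: top cell = '.' → open
col 2: top cell = '.' → open
col 3: top cell = 'O' → FULL
col 4: top cell = '.' → open

Answer: 0,1,2,4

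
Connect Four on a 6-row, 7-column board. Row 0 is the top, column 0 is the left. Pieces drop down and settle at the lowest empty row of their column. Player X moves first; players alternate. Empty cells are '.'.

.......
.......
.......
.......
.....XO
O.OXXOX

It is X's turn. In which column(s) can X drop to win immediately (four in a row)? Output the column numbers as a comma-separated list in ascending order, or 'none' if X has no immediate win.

col 0: drop X → no win
col 1: drop X → no win
col 2: drop X → no win
col 3: drop X → no win
col 4: drop X → no win
col 5: drop X → no win
col 6: drop X → no win

Answer: none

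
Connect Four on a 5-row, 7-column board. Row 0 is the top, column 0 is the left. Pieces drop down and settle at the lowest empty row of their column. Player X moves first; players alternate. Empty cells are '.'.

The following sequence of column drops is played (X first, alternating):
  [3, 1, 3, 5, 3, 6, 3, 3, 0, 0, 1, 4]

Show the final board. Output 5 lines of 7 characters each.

Move 1: X drops in col 3, lands at row 4
Move 2: O drops in col 1, lands at row 4
Move 3: X drops in col 3, lands at row 3
Move 4: O drops in col 5, lands at row 4
Move 5: X drops in col 3, lands at row 2
Move 6: O drops in col 6, lands at row 4
Move 7: X drops in col 3, lands at row 1
Move 8: O drops in col 3, lands at row 0
Move 9: X drops in col 0, lands at row 4
Move 10: O drops in col 0, lands at row 3
Move 11: X drops in col 1, lands at row 3
Move 12: O drops in col 4, lands at row 4

Answer: ...O...
...X...
...X...
OX.X...
XO.XOOO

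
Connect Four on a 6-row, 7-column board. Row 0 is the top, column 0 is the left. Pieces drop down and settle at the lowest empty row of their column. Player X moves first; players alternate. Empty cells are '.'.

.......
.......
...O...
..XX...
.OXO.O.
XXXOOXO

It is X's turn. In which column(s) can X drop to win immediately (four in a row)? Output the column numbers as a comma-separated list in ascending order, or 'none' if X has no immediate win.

col 0: drop X → no win
col 1: drop X → no win
col 2: drop X → WIN!
col 3: drop X → no win
col 4: drop X → no win
col 5: drop X → no win
col 6: drop X → no win

Answer: 2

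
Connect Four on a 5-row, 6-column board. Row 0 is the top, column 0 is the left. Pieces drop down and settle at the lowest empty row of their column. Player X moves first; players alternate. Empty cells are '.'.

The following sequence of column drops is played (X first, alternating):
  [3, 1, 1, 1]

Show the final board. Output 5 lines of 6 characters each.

Move 1: X drops in col 3, lands at row 4
Move 2: O drops in col 1, lands at row 4
Move 3: X drops in col 1, lands at row 3
Move 4: O drops in col 1, lands at row 2

Answer: ......
......
.O....
.X....
.O.X..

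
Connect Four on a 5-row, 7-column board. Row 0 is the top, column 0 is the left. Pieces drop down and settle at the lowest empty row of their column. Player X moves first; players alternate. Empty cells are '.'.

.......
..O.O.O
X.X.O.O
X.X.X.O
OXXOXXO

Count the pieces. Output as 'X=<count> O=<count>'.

X=9 O=9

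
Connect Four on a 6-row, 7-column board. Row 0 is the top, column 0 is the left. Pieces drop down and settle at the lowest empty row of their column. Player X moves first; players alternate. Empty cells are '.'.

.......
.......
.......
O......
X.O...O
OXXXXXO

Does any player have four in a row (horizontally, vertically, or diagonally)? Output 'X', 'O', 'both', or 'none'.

X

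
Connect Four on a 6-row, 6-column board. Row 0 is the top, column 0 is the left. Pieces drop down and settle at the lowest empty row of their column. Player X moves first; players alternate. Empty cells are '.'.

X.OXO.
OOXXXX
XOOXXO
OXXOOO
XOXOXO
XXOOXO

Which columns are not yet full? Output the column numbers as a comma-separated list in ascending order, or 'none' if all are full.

col 0: top cell = 'X' → FULL
col 1: top cell = '.' → open
col 2: top cell = 'O' → FULL
col 3: top cell = 'X' → FULL
col 4: top cell = 'O' → FULL
col 5: top cell = '.' → open

Answer: 1,5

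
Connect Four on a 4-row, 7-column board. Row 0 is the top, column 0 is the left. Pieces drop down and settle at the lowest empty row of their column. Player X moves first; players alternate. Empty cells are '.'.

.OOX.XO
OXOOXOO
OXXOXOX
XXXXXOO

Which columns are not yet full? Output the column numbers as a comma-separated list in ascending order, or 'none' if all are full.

col 0: top cell = '.' → open
col 1: top cell = 'O' → FULL
col 2: top cell = 'O' → FULL
col 3: top cell = 'X' → FULL
col 4: top cell = '.' → open
col 5: top cell = 'X' → FULL
col 6: top cell = 'O' → FULL

Answer: 0,4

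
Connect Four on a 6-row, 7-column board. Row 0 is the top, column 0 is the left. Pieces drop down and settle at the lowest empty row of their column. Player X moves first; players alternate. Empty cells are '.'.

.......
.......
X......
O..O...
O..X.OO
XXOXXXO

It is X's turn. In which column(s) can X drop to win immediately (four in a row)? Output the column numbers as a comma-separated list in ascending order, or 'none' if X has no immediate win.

Answer: none

Derivation:
col 0: drop X → no win
col 1: drop X → no win
col 2: drop X → no win
col 3: drop X → no win
col 4: drop X → no win
col 5: drop X → no win
col 6: drop X → no win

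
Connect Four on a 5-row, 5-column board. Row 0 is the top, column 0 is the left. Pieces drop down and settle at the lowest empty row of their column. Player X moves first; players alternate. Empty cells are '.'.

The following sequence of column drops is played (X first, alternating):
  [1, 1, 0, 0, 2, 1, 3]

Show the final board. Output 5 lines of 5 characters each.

Answer: .....
.....
.O...
OO...
XXXX.

Derivation:
Move 1: X drops in col 1, lands at row 4
Move 2: O drops in col 1, lands at row 3
Move 3: X drops in col 0, lands at row 4
Move 4: O drops in col 0, lands at row 3
Move 5: X drops in col 2, lands at row 4
Move 6: O drops in col 1, lands at row 2
Move 7: X drops in col 3, lands at row 4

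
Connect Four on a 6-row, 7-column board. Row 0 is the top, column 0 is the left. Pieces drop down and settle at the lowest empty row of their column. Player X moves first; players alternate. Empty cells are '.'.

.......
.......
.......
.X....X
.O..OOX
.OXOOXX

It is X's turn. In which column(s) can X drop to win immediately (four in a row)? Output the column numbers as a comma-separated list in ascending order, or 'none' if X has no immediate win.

Answer: 6

Derivation:
col 0: drop X → no win
col 1: drop X → no win
col 2: drop X → no win
col 3: drop X → no win
col 4: drop X → no win
col 5: drop X → no win
col 6: drop X → WIN!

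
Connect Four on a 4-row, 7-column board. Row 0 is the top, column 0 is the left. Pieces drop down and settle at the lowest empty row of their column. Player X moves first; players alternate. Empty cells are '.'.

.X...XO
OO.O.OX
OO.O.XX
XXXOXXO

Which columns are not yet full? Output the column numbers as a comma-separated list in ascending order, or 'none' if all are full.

Answer: 0,2,3,4

Derivation:
col 0: top cell = '.' → open
col 1: top cell = 'X' → FULL
col 2: top cell = '.' → open
col 3: top cell = '.' → open
col 4: top cell = '.' → open
col 5: top cell = 'X' → FULL
col 6: top cell = 'O' → FULL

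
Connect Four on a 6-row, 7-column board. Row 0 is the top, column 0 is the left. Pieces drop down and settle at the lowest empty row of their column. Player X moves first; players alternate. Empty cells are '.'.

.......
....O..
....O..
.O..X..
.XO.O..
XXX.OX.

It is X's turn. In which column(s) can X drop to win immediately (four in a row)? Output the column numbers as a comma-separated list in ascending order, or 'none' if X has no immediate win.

Answer: 3

Derivation:
col 0: drop X → no win
col 1: drop X → no win
col 2: drop X → no win
col 3: drop X → WIN!
col 4: drop X → no win
col 5: drop X → no win
col 6: drop X → no win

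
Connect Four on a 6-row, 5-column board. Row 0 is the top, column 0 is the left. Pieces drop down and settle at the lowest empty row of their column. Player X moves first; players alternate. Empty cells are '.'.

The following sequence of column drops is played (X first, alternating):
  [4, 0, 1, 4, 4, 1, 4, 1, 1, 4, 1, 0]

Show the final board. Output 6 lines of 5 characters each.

Answer: .....
.X..O
.X..X
.O..X
OO..O
OX..X

Derivation:
Move 1: X drops in col 4, lands at row 5
Move 2: O drops in col 0, lands at row 5
Move 3: X drops in col 1, lands at row 5
Move 4: O drops in col 4, lands at row 4
Move 5: X drops in col 4, lands at row 3
Move 6: O drops in col 1, lands at row 4
Move 7: X drops in col 4, lands at row 2
Move 8: O drops in col 1, lands at row 3
Move 9: X drops in col 1, lands at row 2
Move 10: O drops in col 4, lands at row 1
Move 11: X drops in col 1, lands at row 1
Move 12: O drops in col 0, lands at row 4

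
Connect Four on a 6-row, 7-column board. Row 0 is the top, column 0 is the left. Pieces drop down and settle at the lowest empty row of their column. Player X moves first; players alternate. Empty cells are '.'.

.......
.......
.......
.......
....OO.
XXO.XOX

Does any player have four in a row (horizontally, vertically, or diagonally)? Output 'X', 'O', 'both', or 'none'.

none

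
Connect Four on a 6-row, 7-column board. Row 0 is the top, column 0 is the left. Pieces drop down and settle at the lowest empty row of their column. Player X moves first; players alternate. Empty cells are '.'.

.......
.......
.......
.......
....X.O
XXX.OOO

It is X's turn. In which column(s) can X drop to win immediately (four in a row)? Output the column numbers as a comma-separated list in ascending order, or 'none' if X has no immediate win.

col 0: drop X → no win
col 1: drop X → no win
col 2: drop X → no win
col 3: drop X → WIN!
col 4: drop X → no win
col 5: drop X → no win
col 6: drop X → no win

Answer: 3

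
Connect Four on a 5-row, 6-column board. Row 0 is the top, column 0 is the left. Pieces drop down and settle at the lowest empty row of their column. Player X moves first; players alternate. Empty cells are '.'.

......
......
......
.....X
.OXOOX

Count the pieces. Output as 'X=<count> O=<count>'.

X=3 O=3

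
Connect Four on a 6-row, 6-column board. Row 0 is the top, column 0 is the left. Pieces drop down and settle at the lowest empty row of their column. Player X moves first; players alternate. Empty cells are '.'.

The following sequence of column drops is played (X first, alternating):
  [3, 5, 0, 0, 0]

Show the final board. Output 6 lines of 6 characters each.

Answer: ......
......
......
X.....
O.....
X..X.O

Derivation:
Move 1: X drops in col 3, lands at row 5
Move 2: O drops in col 5, lands at row 5
Move 3: X drops in col 0, lands at row 5
Move 4: O drops in col 0, lands at row 4
Move 5: X drops in col 0, lands at row 3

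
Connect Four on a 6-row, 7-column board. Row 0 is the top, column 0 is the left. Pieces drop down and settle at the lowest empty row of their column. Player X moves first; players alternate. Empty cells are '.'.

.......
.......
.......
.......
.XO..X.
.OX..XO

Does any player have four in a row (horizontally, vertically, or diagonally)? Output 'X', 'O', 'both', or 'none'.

none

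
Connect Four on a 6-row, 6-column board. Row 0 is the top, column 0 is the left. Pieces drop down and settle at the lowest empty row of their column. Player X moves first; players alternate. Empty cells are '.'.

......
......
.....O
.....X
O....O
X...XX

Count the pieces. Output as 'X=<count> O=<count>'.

X=4 O=3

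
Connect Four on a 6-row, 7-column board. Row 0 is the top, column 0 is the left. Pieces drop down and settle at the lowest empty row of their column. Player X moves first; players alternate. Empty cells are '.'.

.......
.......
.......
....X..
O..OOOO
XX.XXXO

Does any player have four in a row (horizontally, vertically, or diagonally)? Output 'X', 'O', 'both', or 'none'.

O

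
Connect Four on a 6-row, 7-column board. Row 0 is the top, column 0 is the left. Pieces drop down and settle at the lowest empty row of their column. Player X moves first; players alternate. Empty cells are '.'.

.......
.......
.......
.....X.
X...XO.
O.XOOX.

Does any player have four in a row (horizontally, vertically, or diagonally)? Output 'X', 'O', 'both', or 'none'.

none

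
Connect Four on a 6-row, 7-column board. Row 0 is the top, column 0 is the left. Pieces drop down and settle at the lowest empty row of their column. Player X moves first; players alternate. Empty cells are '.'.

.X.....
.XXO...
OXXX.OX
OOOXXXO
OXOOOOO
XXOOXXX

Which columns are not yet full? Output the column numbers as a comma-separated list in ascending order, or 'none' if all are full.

col 0: top cell = '.' → open
col 1: top cell = 'X' → FULL
col 2: top cell = '.' → open
col 3: top cell = '.' → open
col 4: top cell = '.' → open
col 5: top cell = '.' → open
col 6: top cell = '.' → open

Answer: 0,2,3,4,5,6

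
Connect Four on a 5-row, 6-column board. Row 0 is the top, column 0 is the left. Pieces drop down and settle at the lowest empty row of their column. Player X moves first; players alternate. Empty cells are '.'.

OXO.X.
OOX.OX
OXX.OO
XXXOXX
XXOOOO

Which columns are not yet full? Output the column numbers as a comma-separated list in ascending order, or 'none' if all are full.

col 0: top cell = 'O' → FULL
col 1: top cell = 'X' → FULL
col 2: top cell = 'O' → FULL
col 3: top cell = '.' → open
col 4: top cell = 'X' → FULL
col 5: top cell = '.' → open

Answer: 3,5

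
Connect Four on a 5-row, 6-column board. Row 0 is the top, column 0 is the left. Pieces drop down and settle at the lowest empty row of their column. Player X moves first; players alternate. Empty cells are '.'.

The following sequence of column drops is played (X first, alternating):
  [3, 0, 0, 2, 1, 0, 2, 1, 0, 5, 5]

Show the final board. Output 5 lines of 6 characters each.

Move 1: X drops in col 3, lands at row 4
Move 2: O drops in col 0, lands at row 4
Move 3: X drops in col 0, lands at row 3
Move 4: O drops in col 2, lands at row 4
Move 5: X drops in col 1, lands at row 4
Move 6: O drops in col 0, lands at row 2
Move 7: X drops in col 2, lands at row 3
Move 8: O drops in col 1, lands at row 3
Move 9: X drops in col 0, lands at row 1
Move 10: O drops in col 5, lands at row 4
Move 11: X drops in col 5, lands at row 3

Answer: ......
X.....
O.....
XOX..X
OXOX.O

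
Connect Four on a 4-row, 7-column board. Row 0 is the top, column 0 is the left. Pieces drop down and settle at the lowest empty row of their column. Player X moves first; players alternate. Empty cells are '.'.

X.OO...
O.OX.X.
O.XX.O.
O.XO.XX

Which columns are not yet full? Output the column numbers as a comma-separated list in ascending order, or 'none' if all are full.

Answer: 1,4,5,6

Derivation:
col 0: top cell = 'X' → FULL
col 1: top cell = '.' → open
col 2: top cell = 'O' → FULL
col 3: top cell = 'O' → FULL
col 4: top cell = '.' → open
col 5: top cell = '.' → open
col 6: top cell = '.' → open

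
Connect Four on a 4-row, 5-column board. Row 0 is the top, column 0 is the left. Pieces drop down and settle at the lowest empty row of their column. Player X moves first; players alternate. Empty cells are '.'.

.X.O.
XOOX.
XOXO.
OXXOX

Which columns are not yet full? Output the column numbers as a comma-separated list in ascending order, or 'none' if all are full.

Answer: 0,2,4

Derivation:
col 0: top cell = '.' → open
col 1: top cell = 'X' → FULL
col 2: top cell = '.' → open
col 3: top cell = 'O' → FULL
col 4: top cell = '.' → open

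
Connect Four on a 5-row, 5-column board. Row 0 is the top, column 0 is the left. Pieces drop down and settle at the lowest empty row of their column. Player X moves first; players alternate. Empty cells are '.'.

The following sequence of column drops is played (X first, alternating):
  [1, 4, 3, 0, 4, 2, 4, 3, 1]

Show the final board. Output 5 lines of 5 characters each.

Move 1: X drops in col 1, lands at row 4
Move 2: O drops in col 4, lands at row 4
Move 3: X drops in col 3, lands at row 4
Move 4: O drops in col 0, lands at row 4
Move 5: X drops in col 4, lands at row 3
Move 6: O drops in col 2, lands at row 4
Move 7: X drops in col 4, lands at row 2
Move 8: O drops in col 3, lands at row 3
Move 9: X drops in col 1, lands at row 3

Answer: .....
.....
....X
.X.OX
OXOXO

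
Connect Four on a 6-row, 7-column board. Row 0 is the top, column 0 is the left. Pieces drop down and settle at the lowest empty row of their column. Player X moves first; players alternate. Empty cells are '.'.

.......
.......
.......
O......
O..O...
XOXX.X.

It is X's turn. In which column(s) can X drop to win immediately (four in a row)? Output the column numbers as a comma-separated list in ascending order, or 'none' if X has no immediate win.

Answer: 4

Derivation:
col 0: drop X → no win
col 1: drop X → no win
col 2: drop X → no win
col 3: drop X → no win
col 4: drop X → WIN!
col 5: drop X → no win
col 6: drop X → no win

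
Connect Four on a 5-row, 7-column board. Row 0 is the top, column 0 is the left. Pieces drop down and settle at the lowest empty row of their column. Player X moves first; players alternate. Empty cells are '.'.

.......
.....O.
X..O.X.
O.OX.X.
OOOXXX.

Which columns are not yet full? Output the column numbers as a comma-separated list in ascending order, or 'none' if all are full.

col 0: top cell = '.' → open
col 1: top cell = '.' → open
col 2: top cell = '.' → open
col 3: top cell = '.' → open
col 4: top cell = '.' → open
col 5: top cell = '.' → open
col 6: top cell = '.' → open

Answer: 0,1,2,3,4,5,6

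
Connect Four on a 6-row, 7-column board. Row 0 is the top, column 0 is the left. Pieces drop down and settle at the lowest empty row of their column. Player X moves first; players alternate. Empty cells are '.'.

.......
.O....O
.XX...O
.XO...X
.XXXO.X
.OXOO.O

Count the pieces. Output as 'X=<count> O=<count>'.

X=9 O=9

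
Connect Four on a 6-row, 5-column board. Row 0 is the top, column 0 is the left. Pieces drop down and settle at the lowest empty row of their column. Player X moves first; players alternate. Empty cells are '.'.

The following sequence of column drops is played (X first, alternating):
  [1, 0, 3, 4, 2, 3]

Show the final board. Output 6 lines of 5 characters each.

Move 1: X drops in col 1, lands at row 5
Move 2: O drops in col 0, lands at row 5
Move 3: X drops in col 3, lands at row 5
Move 4: O drops in col 4, lands at row 5
Move 5: X drops in col 2, lands at row 5
Move 6: O drops in col 3, lands at row 4

Answer: .....
.....
.....
.....
...O.
OXXXO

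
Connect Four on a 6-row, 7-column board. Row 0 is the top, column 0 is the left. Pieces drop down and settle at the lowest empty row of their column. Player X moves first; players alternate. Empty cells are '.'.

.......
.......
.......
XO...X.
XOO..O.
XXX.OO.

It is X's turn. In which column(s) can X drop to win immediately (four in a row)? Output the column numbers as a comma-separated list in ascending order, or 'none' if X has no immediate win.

col 0: drop X → WIN!
col 1: drop X → no win
col 2: drop X → no win
col 3: drop X → WIN!
col 4: drop X → no win
col 5: drop X → no win
col 6: drop X → no win

Answer: 0,3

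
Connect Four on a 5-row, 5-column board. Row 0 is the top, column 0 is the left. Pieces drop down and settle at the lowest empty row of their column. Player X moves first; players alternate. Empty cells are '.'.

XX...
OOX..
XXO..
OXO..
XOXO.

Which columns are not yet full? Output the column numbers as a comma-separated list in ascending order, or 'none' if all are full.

col 0: top cell = 'X' → FULL
col 1: top cell = 'X' → FULL
col 2: top cell = '.' → open
col 3: top cell = '.' → open
col 4: top cell = '.' → open

Answer: 2,3,4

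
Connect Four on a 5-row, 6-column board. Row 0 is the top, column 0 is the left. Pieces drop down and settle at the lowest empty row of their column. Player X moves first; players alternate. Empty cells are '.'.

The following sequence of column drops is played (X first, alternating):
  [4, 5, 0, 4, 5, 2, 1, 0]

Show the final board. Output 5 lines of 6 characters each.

Answer: ......
......
......
O...OX
XXO.XO

Derivation:
Move 1: X drops in col 4, lands at row 4
Move 2: O drops in col 5, lands at row 4
Move 3: X drops in col 0, lands at row 4
Move 4: O drops in col 4, lands at row 3
Move 5: X drops in col 5, lands at row 3
Move 6: O drops in col 2, lands at row 4
Move 7: X drops in col 1, lands at row 4
Move 8: O drops in col 0, lands at row 3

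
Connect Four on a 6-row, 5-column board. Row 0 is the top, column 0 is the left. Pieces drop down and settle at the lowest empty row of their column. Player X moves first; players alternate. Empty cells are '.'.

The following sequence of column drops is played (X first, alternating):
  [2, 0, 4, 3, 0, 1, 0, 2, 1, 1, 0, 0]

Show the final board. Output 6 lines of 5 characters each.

Answer: .....
O....
X....
XO...
XXO..
OOXOX

Derivation:
Move 1: X drops in col 2, lands at row 5
Move 2: O drops in col 0, lands at row 5
Move 3: X drops in col 4, lands at row 5
Move 4: O drops in col 3, lands at row 5
Move 5: X drops in col 0, lands at row 4
Move 6: O drops in col 1, lands at row 5
Move 7: X drops in col 0, lands at row 3
Move 8: O drops in col 2, lands at row 4
Move 9: X drops in col 1, lands at row 4
Move 10: O drops in col 1, lands at row 3
Move 11: X drops in col 0, lands at row 2
Move 12: O drops in col 0, lands at row 1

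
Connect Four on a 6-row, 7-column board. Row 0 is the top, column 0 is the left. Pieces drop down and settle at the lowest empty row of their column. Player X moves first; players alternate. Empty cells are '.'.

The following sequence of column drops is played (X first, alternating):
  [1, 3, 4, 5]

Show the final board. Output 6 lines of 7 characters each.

Answer: .......
.......
.......
.......
.......
.X.OXO.

Derivation:
Move 1: X drops in col 1, lands at row 5
Move 2: O drops in col 3, lands at row 5
Move 3: X drops in col 4, lands at row 5
Move 4: O drops in col 5, lands at row 5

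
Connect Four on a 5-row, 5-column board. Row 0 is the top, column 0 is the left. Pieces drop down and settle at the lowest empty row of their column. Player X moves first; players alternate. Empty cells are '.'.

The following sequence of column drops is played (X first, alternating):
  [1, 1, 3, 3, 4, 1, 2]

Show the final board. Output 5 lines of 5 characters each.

Move 1: X drops in col 1, lands at row 4
Move 2: O drops in col 1, lands at row 3
Move 3: X drops in col 3, lands at row 4
Move 4: O drops in col 3, lands at row 3
Move 5: X drops in col 4, lands at row 4
Move 6: O drops in col 1, lands at row 2
Move 7: X drops in col 2, lands at row 4

Answer: .....
.....
.O...
.O.O.
.XXXX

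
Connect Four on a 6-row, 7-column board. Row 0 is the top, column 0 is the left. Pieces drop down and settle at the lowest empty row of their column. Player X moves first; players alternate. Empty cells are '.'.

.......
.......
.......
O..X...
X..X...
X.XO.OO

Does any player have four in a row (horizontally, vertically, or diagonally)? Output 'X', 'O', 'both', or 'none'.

none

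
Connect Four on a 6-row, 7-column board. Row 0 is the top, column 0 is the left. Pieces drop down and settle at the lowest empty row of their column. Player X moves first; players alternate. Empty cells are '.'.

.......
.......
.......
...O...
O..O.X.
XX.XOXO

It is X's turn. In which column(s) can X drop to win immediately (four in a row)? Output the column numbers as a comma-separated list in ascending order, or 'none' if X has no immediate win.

col 0: drop X → no win
col 1: drop X → no win
col 2: drop X → WIN!
col 3: drop X → no win
col 4: drop X → no win
col 5: drop X → no win
col 6: drop X → no win

Answer: 2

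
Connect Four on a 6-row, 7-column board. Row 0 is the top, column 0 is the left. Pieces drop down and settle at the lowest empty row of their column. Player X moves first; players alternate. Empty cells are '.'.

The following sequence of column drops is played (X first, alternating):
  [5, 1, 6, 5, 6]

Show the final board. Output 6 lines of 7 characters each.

Answer: .......
.......
.......
.......
.....OX
.O...XX

Derivation:
Move 1: X drops in col 5, lands at row 5
Move 2: O drops in col 1, lands at row 5
Move 3: X drops in col 6, lands at row 5
Move 4: O drops in col 5, lands at row 4
Move 5: X drops in col 6, lands at row 4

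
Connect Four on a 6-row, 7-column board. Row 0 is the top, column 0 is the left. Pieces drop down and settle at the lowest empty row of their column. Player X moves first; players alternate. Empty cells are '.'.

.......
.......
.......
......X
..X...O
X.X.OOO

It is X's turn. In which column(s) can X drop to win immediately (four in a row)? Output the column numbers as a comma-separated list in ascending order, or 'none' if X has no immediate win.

col 0: drop X → no win
col 1: drop X → no win
col 2: drop X → no win
col 3: drop X → no win
col 4: drop X → no win
col 5: drop X → no win
col 6: drop X → no win

Answer: none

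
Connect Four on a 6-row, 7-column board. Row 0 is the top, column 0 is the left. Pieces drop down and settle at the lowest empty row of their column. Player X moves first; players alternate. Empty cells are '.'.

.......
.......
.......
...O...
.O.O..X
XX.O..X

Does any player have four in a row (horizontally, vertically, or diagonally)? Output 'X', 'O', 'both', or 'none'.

none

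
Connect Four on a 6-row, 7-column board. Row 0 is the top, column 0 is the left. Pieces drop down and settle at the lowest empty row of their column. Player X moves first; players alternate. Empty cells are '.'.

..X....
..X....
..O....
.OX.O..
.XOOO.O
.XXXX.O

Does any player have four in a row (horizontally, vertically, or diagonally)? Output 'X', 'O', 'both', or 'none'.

X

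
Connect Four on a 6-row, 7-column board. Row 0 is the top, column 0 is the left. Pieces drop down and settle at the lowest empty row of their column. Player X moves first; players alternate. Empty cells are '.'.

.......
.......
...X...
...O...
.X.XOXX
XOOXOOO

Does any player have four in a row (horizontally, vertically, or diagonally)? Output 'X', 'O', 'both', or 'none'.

none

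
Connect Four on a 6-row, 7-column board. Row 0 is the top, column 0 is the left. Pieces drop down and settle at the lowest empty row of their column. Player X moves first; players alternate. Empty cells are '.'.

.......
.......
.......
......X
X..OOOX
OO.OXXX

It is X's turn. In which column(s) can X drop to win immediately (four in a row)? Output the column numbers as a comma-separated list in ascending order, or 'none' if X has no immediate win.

Answer: 6

Derivation:
col 0: drop X → no win
col 1: drop X → no win
col 2: drop X → no win
col 3: drop X → no win
col 4: drop X → no win
col 5: drop X → no win
col 6: drop X → WIN!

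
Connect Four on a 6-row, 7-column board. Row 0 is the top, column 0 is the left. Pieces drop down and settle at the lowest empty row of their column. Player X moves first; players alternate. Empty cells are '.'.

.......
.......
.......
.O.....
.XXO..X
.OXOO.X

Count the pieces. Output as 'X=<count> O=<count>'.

X=5 O=5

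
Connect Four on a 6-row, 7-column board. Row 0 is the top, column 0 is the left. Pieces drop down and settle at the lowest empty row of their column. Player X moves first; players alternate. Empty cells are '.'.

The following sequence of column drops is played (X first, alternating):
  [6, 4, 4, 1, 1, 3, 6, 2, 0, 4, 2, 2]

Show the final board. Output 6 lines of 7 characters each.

Answer: .......
.......
.......
..O.O..
.XX.X.X
XOOOO.X

Derivation:
Move 1: X drops in col 6, lands at row 5
Move 2: O drops in col 4, lands at row 5
Move 3: X drops in col 4, lands at row 4
Move 4: O drops in col 1, lands at row 5
Move 5: X drops in col 1, lands at row 4
Move 6: O drops in col 3, lands at row 5
Move 7: X drops in col 6, lands at row 4
Move 8: O drops in col 2, lands at row 5
Move 9: X drops in col 0, lands at row 5
Move 10: O drops in col 4, lands at row 3
Move 11: X drops in col 2, lands at row 4
Move 12: O drops in col 2, lands at row 3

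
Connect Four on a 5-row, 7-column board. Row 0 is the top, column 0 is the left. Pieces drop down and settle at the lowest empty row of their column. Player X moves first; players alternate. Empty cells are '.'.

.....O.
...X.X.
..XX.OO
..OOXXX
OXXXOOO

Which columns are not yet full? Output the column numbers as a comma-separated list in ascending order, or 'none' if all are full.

col 0: top cell = '.' → open
col 1: top cell = '.' → open
col 2: top cell = '.' → open
col 3: top cell = '.' → open
col 4: top cell = '.' → open
col 5: top cell = 'O' → FULL
col 6: top cell = '.' → open

Answer: 0,1,2,3,4,6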